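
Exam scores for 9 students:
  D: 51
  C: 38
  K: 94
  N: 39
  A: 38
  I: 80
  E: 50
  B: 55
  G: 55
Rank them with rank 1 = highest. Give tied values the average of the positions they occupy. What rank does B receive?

Sorted (descending): 94, 80, 55, 55, 51, 50, 39, 38, 38
The 2 values of 55 occupy positions 3–4 → average rank (3+4)/2 = 3.5.
The 2 values of 38 occupy positions 8–9 → average rank (8+9)/2 = 8.5.
B has value 55 → rank 3.5.

3.5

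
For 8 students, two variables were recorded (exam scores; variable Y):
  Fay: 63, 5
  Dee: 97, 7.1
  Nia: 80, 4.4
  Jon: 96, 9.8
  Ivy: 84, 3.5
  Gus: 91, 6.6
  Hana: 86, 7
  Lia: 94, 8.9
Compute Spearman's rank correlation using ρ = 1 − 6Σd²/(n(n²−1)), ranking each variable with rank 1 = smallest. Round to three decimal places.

Ranks of variable 1: 1, 8, 2, 7, 3, 5, 4, 6
Ranks of variable 2: 3, 6, 2, 8, 1, 4, 5, 7
d = r₁ − r₂: -2, 2, 0, -1, 2, 1, -1, -1
d²: 4, 4, 0, 1, 4, 1, 1, 1; Σd² = 16
ρ = 1 − 6·16/(8·63) = 1 − 96/504 = 0.810

0.810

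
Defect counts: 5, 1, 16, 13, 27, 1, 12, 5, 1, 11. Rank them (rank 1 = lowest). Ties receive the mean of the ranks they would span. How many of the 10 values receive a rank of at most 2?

Sorted (ascending): 1, 1, 1, 5, 5, 11, 12, 13, 16, 27
The 3 values of 1 occupy positions 1–3 → average rank 2.
The 2 values of 5 occupy positions 4–5 → average rank (4+5)/2 = 4.5.
Ranks ≤ 2: {2, 2, 2} → 3 values.

3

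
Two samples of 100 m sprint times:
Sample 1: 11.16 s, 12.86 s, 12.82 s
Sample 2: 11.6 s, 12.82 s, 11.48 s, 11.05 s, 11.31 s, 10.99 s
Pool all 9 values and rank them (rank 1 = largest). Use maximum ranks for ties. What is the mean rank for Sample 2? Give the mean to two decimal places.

5.83

Sorted (descending): 12.86, 12.82, 12.82, 11.6, 11.48, 11.31, 11.16, 11.05, 10.99
The 2 values of 12.82 occupy positions 2–3 → each gets rank 3.
Sample 2 values → pooled ranks: 11.6→4, 12.82→3, 11.48→5, 11.05→8, 11.31→6, 10.99→9
Mean rank = (4 + 3 + 5 + 8 + 6 + 9) / 6 = 5.83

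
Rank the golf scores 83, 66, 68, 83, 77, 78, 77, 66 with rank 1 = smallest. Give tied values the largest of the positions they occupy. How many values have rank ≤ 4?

Sorted (ascending): 66, 66, 68, 77, 77, 78, 83, 83
The 2 values of 66 occupy positions 1–2 → each gets rank 2.
The 2 values of 77 occupy positions 4–5 → each gets rank 5.
The 2 values of 83 occupy positions 7–8 → each gets rank 8.
Ranks ≤ 4: {2, 2, 3} → 3 values.

3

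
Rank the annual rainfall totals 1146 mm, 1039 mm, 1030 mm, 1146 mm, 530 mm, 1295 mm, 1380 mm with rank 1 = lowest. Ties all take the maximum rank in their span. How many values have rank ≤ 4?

Sorted (ascending): 530, 1030, 1039, 1146, 1146, 1295, 1380
The 2 values of 1146 occupy positions 4–5 → each gets rank 5.
Ranks ≤ 4: {1, 2, 3} → 3 values.

3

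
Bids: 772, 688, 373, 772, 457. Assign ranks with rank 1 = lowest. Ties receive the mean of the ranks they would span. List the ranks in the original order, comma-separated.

Sorted (ascending): 373, 457, 688, 772, 772
The 2 values of 772 occupy positions 4–5 → average rank (4+5)/2 = 4.5.

4.5, 3, 1, 4.5, 2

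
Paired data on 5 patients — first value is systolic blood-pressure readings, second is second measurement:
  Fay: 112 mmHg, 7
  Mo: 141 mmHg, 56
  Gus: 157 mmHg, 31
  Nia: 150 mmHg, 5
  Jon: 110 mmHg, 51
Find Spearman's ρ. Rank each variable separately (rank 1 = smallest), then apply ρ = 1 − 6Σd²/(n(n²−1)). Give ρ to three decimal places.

-0.300

Ranks of variable 1: 2, 3, 5, 4, 1
Ranks of variable 2: 2, 5, 3, 1, 4
d = r₁ − r₂: 0, -2, 2, 3, -3
d²: 0, 4, 4, 9, 9; Σd² = 26
ρ = 1 − 6·26/(5·24) = 1 − 156/120 = -0.300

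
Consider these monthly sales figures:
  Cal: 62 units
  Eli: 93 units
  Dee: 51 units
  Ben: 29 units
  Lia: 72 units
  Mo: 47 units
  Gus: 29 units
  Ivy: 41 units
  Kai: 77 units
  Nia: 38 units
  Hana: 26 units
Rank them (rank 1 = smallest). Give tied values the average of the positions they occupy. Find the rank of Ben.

2.5

Sorted (ascending): 26, 29, 29, 38, 41, 47, 51, 62, 72, 77, 93
The 2 values of 29 occupy positions 2–3 → average rank (2+3)/2 = 2.5.
Ben has value 29 units → rank 2.5.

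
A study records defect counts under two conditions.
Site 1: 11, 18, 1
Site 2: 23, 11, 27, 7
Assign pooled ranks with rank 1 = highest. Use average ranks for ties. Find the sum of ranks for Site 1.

14.5

Sorted (descending): 27, 23, 18, 11, 11, 7, 1
The 2 values of 11 occupy positions 4–5 → average rank (4+5)/2 = 4.5.
Site 1 values → pooled ranks: 11→4.5, 18→3, 1→7
Rank sum = 4.5 + 3 + 7 = 14.5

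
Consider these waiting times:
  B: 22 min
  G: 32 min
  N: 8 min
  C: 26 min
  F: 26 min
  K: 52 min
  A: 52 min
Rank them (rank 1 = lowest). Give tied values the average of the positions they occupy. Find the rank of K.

Sorted (ascending): 8, 22, 26, 26, 32, 52, 52
The 2 values of 26 occupy positions 3–4 → average rank (3+4)/2 = 3.5.
The 2 values of 52 occupy positions 6–7 → average rank (6+7)/2 = 6.5.
K has value 52 min → rank 6.5.

6.5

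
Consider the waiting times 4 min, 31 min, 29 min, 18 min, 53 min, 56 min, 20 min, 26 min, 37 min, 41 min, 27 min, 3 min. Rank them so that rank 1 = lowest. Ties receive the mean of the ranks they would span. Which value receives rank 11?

53

Sorted (ascending): 3, 4, 18, 20, 26, 27, 29, 31, 37, 41, 53, 56
No ties — each value takes its position as its rank.
Rank 11 → value 53.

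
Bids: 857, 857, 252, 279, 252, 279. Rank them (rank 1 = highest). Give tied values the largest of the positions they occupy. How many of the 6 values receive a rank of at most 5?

Sorted (descending): 857, 857, 279, 279, 252, 252
The 2 values of 857 occupy positions 1–2 → each gets rank 2.
The 2 values of 279 occupy positions 3–4 → each gets rank 4.
The 2 values of 252 occupy positions 5–6 → each gets rank 6.
Ranks ≤ 5: {2, 2, 4, 4} → 4 values.

4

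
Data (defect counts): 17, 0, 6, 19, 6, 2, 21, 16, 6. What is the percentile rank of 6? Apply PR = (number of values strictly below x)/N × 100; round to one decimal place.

22.2

N = 9.
Strictly below 6: 2. Equal to 6: 3.
PR = 2/9 × 100 = 22.2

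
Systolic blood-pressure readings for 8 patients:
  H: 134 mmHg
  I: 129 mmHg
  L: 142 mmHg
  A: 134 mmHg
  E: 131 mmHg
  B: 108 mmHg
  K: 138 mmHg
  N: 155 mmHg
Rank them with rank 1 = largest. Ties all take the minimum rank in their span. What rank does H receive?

4

Sorted (descending): 155, 142, 138, 134, 134, 131, 129, 108
The 2 values of 134 occupy positions 4–5 → each gets rank 4.
H has value 134 mmHg → rank 4.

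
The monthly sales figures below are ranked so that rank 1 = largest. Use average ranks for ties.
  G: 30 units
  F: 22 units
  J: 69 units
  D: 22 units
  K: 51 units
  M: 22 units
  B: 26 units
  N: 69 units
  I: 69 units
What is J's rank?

2

Sorted (descending): 69, 69, 69, 51, 30, 26, 22, 22, 22
The 3 values of 69 occupy positions 1–3 → average rank 2.
The 3 values of 22 occupy positions 7–9 → average rank 8.
J has value 69 units → rank 2.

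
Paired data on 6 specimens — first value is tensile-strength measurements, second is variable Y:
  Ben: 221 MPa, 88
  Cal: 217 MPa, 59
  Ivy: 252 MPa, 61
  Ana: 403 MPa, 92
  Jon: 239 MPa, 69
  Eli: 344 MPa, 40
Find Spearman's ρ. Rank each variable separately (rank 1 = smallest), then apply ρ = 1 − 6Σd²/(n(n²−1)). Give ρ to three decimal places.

0.200

Ranks of variable 1: 2, 1, 4, 6, 3, 5
Ranks of variable 2: 5, 2, 3, 6, 4, 1
d = r₁ − r₂: -3, -1, 1, 0, -1, 4
d²: 9, 1, 1, 0, 1, 16; Σd² = 28
ρ = 1 − 6·28/(6·35) = 1 − 168/210 = 0.200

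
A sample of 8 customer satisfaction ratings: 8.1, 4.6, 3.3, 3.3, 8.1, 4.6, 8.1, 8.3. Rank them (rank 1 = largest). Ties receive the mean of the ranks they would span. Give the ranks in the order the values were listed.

Sorted (descending): 8.3, 8.1, 8.1, 8.1, 4.6, 4.6, 3.3, 3.3
The 3 values of 8.1 occupy positions 2–4 → average rank 3.
The 2 values of 4.6 occupy positions 5–6 → average rank (5+6)/2 = 5.5.
The 2 values of 3.3 occupy positions 7–8 → average rank (7+8)/2 = 7.5.

3, 5.5, 7.5, 7.5, 3, 5.5, 3, 1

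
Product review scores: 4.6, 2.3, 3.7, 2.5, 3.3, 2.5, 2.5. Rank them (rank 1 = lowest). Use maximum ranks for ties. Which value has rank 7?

Sorted (ascending): 2.3, 2.5, 2.5, 2.5, 3.3, 3.7, 4.6
The 3 values of 2.5 occupy positions 2–4 → each gets rank 4.
Rank 7 → value 4.6.

4.6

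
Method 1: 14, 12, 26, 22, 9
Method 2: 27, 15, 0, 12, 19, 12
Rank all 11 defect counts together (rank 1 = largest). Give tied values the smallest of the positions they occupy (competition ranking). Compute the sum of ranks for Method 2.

Sorted (descending): 27, 26, 22, 19, 15, 14, 12, 12, 12, 9, 0
The 3 values of 12 occupy positions 7–9 → each gets rank 7.
Method 2 values → pooled ranks: 27→1, 15→5, 0→11, 12→7, 19→4, 12→7
Rank sum = 1 + 5 + 11 + 7 + 4 + 7 = 35

35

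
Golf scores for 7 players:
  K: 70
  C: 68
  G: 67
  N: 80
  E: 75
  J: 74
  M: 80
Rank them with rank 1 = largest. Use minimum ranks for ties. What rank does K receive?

Sorted (descending): 80, 80, 75, 74, 70, 68, 67
The 2 values of 80 occupy positions 1–2 → each gets rank 1.
K has value 70 → rank 5.

5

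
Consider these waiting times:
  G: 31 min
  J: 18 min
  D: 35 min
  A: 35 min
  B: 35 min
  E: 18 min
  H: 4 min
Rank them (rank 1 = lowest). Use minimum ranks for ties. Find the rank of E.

Sorted (ascending): 4, 18, 18, 31, 35, 35, 35
The 2 values of 18 occupy positions 2–3 → each gets rank 2.
The 3 values of 35 occupy positions 5–7 → each gets rank 5.
E has value 18 min → rank 2.

2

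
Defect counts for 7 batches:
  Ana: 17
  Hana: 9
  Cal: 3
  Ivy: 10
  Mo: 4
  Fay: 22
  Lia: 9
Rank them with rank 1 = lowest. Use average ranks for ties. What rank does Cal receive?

1

Sorted (ascending): 3, 4, 9, 9, 10, 17, 22
The 2 values of 9 occupy positions 3–4 → average rank (3+4)/2 = 3.5.
Cal has value 3 → rank 1.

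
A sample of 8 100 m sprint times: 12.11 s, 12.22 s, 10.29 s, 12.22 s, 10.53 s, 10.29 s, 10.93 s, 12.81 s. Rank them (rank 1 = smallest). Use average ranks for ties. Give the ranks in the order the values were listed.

5, 6.5, 1.5, 6.5, 3, 1.5, 4, 8

Sorted (ascending): 10.29, 10.29, 10.53, 10.93, 12.11, 12.22, 12.22, 12.81
The 2 values of 10.29 occupy positions 1–2 → average rank (1+2)/2 = 1.5.
The 2 values of 12.22 occupy positions 6–7 → average rank (6+7)/2 = 6.5.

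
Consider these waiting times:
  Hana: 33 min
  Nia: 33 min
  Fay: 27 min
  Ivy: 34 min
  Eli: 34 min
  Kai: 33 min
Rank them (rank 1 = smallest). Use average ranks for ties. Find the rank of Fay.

1

Sorted (ascending): 27, 33, 33, 33, 34, 34
The 3 values of 33 occupy positions 2–4 → average rank 3.
The 2 values of 34 occupy positions 5–6 → average rank (5+6)/2 = 5.5.
Fay has value 27 min → rank 1.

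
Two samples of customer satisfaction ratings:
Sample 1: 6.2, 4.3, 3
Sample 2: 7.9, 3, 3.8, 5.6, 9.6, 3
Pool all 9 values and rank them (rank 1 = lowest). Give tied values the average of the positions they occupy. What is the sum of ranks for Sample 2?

31

Sorted (ascending): 3, 3, 3, 3.8, 4.3, 5.6, 6.2, 7.9, 9.6
The 3 values of 3 occupy positions 1–3 → average rank 2.
Sample 2 values → pooled ranks: 7.9→8, 3→2, 3.8→4, 5.6→6, 9.6→9, 3→2
Rank sum = 8 + 2 + 4 + 6 + 9 + 2 = 31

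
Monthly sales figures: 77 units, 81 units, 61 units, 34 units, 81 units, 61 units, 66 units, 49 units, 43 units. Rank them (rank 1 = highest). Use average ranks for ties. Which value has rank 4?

66

Sorted (descending): 81, 81, 77, 66, 61, 61, 49, 43, 34
The 2 values of 81 occupy positions 1–2 → average rank (1+2)/2 = 1.5.
The 2 values of 61 occupy positions 5–6 → average rank (5+6)/2 = 5.5.
Rank 4 → value 66.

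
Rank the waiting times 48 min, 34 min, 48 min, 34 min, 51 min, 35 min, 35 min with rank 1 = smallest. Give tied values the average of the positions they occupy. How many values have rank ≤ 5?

Sorted (ascending): 34, 34, 35, 35, 48, 48, 51
The 2 values of 34 occupy positions 1–2 → average rank (1+2)/2 = 1.5.
The 2 values of 35 occupy positions 3–4 → average rank (3+4)/2 = 3.5.
The 2 values of 48 occupy positions 5–6 → average rank (5+6)/2 = 5.5.
Ranks ≤ 5: {1.5, 1.5, 3.5, 3.5} → 4 values.

4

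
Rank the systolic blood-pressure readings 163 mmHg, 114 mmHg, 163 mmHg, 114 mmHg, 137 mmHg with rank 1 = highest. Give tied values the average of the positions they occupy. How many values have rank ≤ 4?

Sorted (descending): 163, 163, 137, 114, 114
The 2 values of 163 occupy positions 1–2 → average rank (1+2)/2 = 1.5.
The 2 values of 114 occupy positions 4–5 → average rank (4+5)/2 = 4.5.
Ranks ≤ 4: {1.5, 1.5, 3} → 3 values.

3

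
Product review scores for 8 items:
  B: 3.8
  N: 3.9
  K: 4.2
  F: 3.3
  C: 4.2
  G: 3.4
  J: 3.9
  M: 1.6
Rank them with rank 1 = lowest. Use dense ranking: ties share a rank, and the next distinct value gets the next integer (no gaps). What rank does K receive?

Sorted (ascending): 1.6, 3.3, 3.4, 3.8, 3.9, 3.9, 4.2, 4.2
The 2 values of 3.9 share dense rank 5.
The 2 values of 4.2 share dense rank 6.
Remaining distinct values take the next consecutive integers.
K has value 4.2 → rank 6.

6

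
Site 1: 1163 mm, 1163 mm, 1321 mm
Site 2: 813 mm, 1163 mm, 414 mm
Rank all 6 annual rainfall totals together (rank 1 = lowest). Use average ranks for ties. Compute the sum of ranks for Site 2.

Sorted (ascending): 414, 813, 1163, 1163, 1163, 1321
The 3 values of 1163 occupy positions 3–5 → average rank 4.
Site 2 values → pooled ranks: 813→2, 1163→4, 414→1
Rank sum = 2 + 4 + 1 = 7

7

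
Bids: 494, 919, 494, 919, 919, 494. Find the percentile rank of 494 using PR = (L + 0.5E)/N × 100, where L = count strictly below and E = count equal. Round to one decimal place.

25.0

N = 6.
Strictly below 494: 0. Equal to 494: 3.
PR = (0 + 0.5·3)/6 × 100 = 25.0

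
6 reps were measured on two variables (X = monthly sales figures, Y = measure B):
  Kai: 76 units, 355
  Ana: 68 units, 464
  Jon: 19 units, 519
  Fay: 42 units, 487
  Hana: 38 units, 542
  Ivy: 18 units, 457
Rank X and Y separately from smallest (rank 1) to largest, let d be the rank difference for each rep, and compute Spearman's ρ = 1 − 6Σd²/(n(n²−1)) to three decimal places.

-0.371

Ranks of variable 1: 6, 5, 2, 4, 3, 1
Ranks of variable 2: 1, 3, 5, 4, 6, 2
d = r₁ − r₂: 5, 2, -3, 0, -3, -1
d²: 25, 4, 9, 0, 9, 1; Σd² = 48
ρ = 1 − 6·48/(6·35) = 1 − 288/210 = -0.371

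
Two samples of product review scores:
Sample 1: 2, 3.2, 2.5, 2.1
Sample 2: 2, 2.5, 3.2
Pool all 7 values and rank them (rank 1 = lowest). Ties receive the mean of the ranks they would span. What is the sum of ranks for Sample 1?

Sorted (ascending): 2, 2, 2.1, 2.5, 2.5, 3.2, 3.2
The 2 values of 2 occupy positions 1–2 → average rank (1+2)/2 = 1.5.
The 2 values of 2.5 occupy positions 4–5 → average rank (4+5)/2 = 4.5.
The 2 values of 3.2 occupy positions 6–7 → average rank (6+7)/2 = 6.5.
Sample 1 values → pooled ranks: 2→1.5, 3.2→6.5, 2.5→4.5, 2.1→3
Rank sum = 1.5 + 6.5 + 4.5 + 3 = 15.5

15.5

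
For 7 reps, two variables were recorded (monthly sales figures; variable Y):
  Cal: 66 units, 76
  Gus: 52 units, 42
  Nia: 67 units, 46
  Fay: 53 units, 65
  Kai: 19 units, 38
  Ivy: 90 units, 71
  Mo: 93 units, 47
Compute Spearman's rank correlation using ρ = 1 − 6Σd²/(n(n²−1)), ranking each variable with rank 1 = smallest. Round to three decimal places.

Ranks of variable 1: 4, 2, 5, 3, 1, 6, 7
Ranks of variable 2: 7, 2, 3, 5, 1, 6, 4
d = r₁ − r₂: -3, 0, 2, -2, 0, 0, 3
d²: 9, 0, 4, 4, 0, 0, 9; Σd² = 26
ρ = 1 − 6·26/(7·48) = 1 − 156/336 = 0.536

0.536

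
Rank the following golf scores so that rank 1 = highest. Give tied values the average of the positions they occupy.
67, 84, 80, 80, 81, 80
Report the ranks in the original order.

6, 1, 4, 4, 2, 4

Sorted (descending): 84, 81, 80, 80, 80, 67
The 3 values of 80 occupy positions 3–5 → average rank 4.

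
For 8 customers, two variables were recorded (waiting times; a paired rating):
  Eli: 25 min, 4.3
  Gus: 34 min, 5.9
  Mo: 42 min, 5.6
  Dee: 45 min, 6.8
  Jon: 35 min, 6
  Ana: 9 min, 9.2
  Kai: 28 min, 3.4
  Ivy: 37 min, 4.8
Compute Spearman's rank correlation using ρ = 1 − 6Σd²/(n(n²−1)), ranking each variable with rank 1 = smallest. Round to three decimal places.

Ranks of variable 1: 2, 4, 7, 8, 5, 1, 3, 6
Ranks of variable 2: 2, 5, 4, 7, 6, 8, 1, 3
d = r₁ − r₂: 0, -1, 3, 1, -1, -7, 2, 3
d²: 0, 1, 9, 1, 1, 49, 4, 9; Σd² = 74
ρ = 1 − 6·74/(8·63) = 1 − 444/504 = 0.119

0.119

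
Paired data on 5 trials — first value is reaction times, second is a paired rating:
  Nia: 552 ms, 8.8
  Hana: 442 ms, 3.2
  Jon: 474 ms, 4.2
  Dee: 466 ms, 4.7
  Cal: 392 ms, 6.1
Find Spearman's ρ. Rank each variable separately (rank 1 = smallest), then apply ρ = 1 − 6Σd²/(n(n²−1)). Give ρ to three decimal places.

0.300

Ranks of variable 1: 5, 2, 4, 3, 1
Ranks of variable 2: 5, 1, 2, 3, 4
d = r₁ − r₂: 0, 1, 2, 0, -3
d²: 0, 1, 4, 0, 9; Σd² = 14
ρ = 1 − 6·14/(5·24) = 1 − 84/120 = 0.300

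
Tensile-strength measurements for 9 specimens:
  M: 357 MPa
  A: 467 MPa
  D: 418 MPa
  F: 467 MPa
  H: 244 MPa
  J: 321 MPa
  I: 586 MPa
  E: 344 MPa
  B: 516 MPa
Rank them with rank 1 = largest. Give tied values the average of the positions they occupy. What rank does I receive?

1

Sorted (descending): 586, 516, 467, 467, 418, 357, 344, 321, 244
The 2 values of 467 occupy positions 3–4 → average rank (3+4)/2 = 3.5.
I has value 586 MPa → rank 1.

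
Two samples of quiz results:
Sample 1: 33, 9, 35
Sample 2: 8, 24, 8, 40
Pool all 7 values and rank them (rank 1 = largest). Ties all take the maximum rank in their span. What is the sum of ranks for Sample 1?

10

Sorted (descending): 40, 35, 33, 24, 9, 8, 8
The 2 values of 8 occupy positions 6–7 → each gets rank 7.
Sample 1 values → pooled ranks: 33→3, 9→5, 35→2
Rank sum = 3 + 5 + 2 = 10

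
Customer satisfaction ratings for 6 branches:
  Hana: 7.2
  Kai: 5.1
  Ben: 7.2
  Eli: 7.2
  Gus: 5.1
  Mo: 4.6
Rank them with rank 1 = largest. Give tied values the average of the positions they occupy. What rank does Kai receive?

Sorted (descending): 7.2, 7.2, 7.2, 5.1, 5.1, 4.6
The 3 values of 7.2 occupy positions 1–3 → average rank 2.
The 2 values of 5.1 occupy positions 4–5 → average rank (4+5)/2 = 4.5.
Kai has value 5.1 → rank 4.5.

4.5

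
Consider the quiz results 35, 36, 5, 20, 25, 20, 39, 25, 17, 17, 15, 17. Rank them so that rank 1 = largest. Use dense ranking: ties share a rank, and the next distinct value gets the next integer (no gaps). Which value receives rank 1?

Sorted (descending): 39, 36, 35, 25, 25, 20, 20, 17, 17, 17, 15, 5
The 2 values of 25 share dense rank 4.
The 2 values of 20 share dense rank 5.
The 3 values of 17 share dense rank 6.
Remaining distinct values take the next consecutive integers.
Rank 1 → value 39.

39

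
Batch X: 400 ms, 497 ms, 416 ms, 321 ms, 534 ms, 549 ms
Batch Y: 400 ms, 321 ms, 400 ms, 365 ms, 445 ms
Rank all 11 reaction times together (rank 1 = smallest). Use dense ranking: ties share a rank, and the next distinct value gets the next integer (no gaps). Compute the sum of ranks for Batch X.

29

Sorted (ascending): 321, 321, 365, 400, 400, 400, 416, 445, 497, 534, 549
The 2 values of 321 share dense rank 1.
The 3 values of 400 share dense rank 3.
Remaining distinct values take the next consecutive integers.
Batch X values → pooled ranks: 400→3, 497→6, 416→4, 321→1, 534→7, 549→8
Rank sum = 3 + 6 + 4 + 1 + 7 + 8 = 29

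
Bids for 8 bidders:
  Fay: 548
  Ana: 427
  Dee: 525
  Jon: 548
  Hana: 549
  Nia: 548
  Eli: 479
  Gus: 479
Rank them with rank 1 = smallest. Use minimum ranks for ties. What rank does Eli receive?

2

Sorted (ascending): 427, 479, 479, 525, 548, 548, 548, 549
The 2 values of 479 occupy positions 2–3 → each gets rank 2.
The 3 values of 548 occupy positions 5–7 → each gets rank 5.
Eli has value 479 → rank 2.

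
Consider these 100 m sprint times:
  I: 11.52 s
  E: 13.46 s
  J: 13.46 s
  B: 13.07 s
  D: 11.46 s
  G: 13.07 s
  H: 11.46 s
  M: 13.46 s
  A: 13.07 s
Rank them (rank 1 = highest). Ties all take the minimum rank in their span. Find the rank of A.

Sorted (descending): 13.46, 13.46, 13.46, 13.07, 13.07, 13.07, 11.52, 11.46, 11.46
The 3 values of 13.46 occupy positions 1–3 → each gets rank 1.
The 3 values of 13.07 occupy positions 4–6 → each gets rank 4.
The 2 values of 11.46 occupy positions 8–9 → each gets rank 8.
A has value 13.07 s → rank 4.

4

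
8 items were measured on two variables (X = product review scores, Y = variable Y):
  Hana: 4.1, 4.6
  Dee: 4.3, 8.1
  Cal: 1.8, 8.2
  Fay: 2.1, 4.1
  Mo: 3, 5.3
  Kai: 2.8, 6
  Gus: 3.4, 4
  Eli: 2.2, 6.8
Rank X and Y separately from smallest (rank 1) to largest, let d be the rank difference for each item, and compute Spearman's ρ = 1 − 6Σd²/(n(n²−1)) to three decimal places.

-0.214

Ranks of variable 1: 7, 8, 1, 2, 5, 4, 6, 3
Ranks of variable 2: 3, 7, 8, 2, 4, 5, 1, 6
d = r₁ − r₂: 4, 1, -7, 0, 1, -1, 5, -3
d²: 16, 1, 49, 0, 1, 1, 25, 9; Σd² = 102
ρ = 1 − 6·102/(8·63) = 1 − 612/504 = -0.214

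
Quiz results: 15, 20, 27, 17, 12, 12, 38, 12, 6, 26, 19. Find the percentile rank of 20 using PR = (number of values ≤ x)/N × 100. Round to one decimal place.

72.7

N = 11.
Strictly below 20: 7. Equal to 20: 1.
PR = 8/11 × 100 = 72.7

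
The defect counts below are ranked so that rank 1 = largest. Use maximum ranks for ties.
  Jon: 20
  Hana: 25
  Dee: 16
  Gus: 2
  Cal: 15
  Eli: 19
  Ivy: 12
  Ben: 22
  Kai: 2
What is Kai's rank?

9

Sorted (descending): 25, 22, 20, 19, 16, 15, 12, 2, 2
The 2 values of 2 occupy positions 8–9 → each gets rank 9.
Kai has value 2 → rank 9.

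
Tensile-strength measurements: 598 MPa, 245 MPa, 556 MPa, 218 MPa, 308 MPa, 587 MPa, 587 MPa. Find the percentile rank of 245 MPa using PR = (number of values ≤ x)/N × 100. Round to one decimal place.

N = 7.
Strictly below 245: 1. Equal to 245: 1.
PR = 2/7 × 100 = 28.6

28.6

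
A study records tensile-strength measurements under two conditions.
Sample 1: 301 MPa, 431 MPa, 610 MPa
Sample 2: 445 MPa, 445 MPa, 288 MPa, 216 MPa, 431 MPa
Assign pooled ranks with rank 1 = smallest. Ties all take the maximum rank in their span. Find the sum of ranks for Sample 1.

Sorted (ascending): 216, 288, 301, 431, 431, 445, 445, 610
The 2 values of 431 occupy positions 4–5 → each gets rank 5.
The 2 values of 445 occupy positions 6–7 → each gets rank 7.
Sample 1 values → pooled ranks: 301→3, 431→5, 610→8
Rank sum = 3 + 5 + 8 = 16

16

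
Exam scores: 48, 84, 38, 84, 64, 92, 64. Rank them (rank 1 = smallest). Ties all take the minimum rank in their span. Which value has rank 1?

Sorted (ascending): 38, 48, 64, 64, 84, 84, 92
The 2 values of 64 occupy positions 3–4 → each gets rank 3.
The 2 values of 84 occupy positions 5–6 → each gets rank 5.
Rank 1 → value 38.

38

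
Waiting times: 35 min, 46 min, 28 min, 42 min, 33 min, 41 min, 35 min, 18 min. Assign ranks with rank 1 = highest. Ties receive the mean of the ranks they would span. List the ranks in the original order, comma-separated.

Sorted (descending): 46, 42, 41, 35, 35, 33, 28, 18
The 2 values of 35 occupy positions 4–5 → average rank (4+5)/2 = 4.5.

4.5, 1, 7, 2, 6, 3, 4.5, 8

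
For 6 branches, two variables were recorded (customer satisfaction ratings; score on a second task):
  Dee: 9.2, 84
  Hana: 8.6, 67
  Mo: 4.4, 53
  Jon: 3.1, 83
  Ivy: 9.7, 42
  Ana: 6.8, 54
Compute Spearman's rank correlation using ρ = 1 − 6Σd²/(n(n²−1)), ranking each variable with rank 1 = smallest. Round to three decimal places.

Ranks of variable 1: 5, 4, 2, 1, 6, 3
Ranks of variable 2: 6, 4, 2, 5, 1, 3
d = r₁ − r₂: -1, 0, 0, -4, 5, 0
d²: 1, 0, 0, 16, 25, 0; Σd² = 42
ρ = 1 − 6·42/(6·35) = 1 − 252/210 = -0.200

-0.200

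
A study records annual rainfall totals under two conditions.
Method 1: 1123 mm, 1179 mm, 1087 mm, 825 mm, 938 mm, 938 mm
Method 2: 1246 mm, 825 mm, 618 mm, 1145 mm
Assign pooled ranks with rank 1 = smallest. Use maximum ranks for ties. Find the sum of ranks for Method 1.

Sorted (ascending): 618, 825, 825, 938, 938, 1087, 1123, 1145, 1179, 1246
The 2 values of 825 occupy positions 2–3 → each gets rank 3.
The 2 values of 938 occupy positions 4–5 → each gets rank 5.
Method 1 values → pooled ranks: 1123→7, 1179→9, 1087→6, 825→3, 938→5, 938→5
Rank sum = 7 + 9 + 6 + 3 + 5 + 5 = 35

35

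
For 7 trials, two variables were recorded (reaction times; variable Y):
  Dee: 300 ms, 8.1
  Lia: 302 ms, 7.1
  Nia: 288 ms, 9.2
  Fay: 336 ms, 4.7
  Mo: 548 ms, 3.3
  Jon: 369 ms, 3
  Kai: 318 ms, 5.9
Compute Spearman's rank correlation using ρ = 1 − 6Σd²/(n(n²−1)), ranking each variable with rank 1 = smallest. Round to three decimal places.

-0.964

Ranks of variable 1: 2, 3, 1, 5, 7, 6, 4
Ranks of variable 2: 6, 5, 7, 3, 2, 1, 4
d = r₁ − r₂: -4, -2, -6, 2, 5, 5, 0
d²: 16, 4, 36, 4, 25, 25, 0; Σd² = 110
ρ = 1 − 6·110/(7·48) = 1 − 660/336 = -0.964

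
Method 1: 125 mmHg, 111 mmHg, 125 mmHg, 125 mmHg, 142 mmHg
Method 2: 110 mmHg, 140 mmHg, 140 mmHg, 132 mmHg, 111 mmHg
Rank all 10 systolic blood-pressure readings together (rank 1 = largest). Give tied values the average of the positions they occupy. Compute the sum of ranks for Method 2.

27.5

Sorted (descending): 142, 140, 140, 132, 125, 125, 125, 111, 111, 110
The 2 values of 140 occupy positions 2–3 → average rank (2+3)/2 = 2.5.
The 3 values of 125 occupy positions 5–7 → average rank 6.
The 2 values of 111 occupy positions 8–9 → average rank (8+9)/2 = 8.5.
Method 2 values → pooled ranks: 110→10, 140→2.5, 140→2.5, 132→4, 111→8.5
Rank sum = 10 + 2.5 + 2.5 + 4 + 8.5 = 27.5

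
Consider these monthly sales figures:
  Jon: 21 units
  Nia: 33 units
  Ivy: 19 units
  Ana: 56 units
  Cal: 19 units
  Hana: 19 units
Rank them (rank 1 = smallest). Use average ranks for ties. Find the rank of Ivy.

2

Sorted (ascending): 19, 19, 19, 21, 33, 56
The 3 values of 19 occupy positions 1–3 → average rank 2.
Ivy has value 19 units → rank 2.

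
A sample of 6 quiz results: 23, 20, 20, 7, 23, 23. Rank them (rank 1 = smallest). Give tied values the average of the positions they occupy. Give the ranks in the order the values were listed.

Sorted (ascending): 7, 20, 20, 23, 23, 23
The 2 values of 20 occupy positions 2–3 → average rank (2+3)/2 = 2.5.
The 3 values of 23 occupy positions 4–6 → average rank 5.

5, 2.5, 2.5, 1, 5, 5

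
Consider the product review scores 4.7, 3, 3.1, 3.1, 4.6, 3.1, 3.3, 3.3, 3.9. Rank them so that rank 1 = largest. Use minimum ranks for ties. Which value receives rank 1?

4.7

Sorted (descending): 4.7, 4.6, 3.9, 3.3, 3.3, 3.1, 3.1, 3.1, 3
The 2 values of 3.3 occupy positions 4–5 → each gets rank 4.
The 3 values of 3.1 occupy positions 6–8 → each gets rank 6.
Rank 1 → value 4.7.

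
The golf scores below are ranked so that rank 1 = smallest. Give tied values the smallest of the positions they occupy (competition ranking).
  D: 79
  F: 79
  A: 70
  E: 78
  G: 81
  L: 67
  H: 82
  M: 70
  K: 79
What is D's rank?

5

Sorted (ascending): 67, 70, 70, 78, 79, 79, 79, 81, 82
The 2 values of 70 occupy positions 2–3 → each gets rank 2.
The 3 values of 79 occupy positions 5–7 → each gets rank 5.
D has value 79 → rank 5.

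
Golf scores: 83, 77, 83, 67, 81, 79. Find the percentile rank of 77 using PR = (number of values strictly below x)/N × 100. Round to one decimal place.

16.7

N = 6.
Strictly below 77: 1. Equal to 77: 1.
PR = 1/6 × 100 = 16.7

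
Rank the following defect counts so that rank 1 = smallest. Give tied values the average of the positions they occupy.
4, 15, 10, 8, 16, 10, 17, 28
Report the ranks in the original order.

1, 5, 3.5, 2, 6, 3.5, 7, 8

Sorted (ascending): 4, 8, 10, 10, 15, 16, 17, 28
The 2 values of 10 occupy positions 3–4 → average rank (3+4)/2 = 3.5.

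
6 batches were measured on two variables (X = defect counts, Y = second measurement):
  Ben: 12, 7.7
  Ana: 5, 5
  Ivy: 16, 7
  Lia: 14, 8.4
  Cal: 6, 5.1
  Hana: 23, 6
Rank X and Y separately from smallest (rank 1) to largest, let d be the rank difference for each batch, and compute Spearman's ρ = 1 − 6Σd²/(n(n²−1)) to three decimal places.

0.486

Ranks of variable 1: 3, 1, 5, 4, 2, 6
Ranks of variable 2: 5, 1, 4, 6, 2, 3
d = r₁ − r₂: -2, 0, 1, -2, 0, 3
d²: 4, 0, 1, 4, 0, 9; Σd² = 18
ρ = 1 − 6·18/(6·35) = 1 − 108/210 = 0.486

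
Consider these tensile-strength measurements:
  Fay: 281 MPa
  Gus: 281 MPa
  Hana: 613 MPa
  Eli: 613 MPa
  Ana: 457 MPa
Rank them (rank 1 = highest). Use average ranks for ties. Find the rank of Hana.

1.5

Sorted (descending): 613, 613, 457, 281, 281
The 2 values of 613 occupy positions 1–2 → average rank (1+2)/2 = 1.5.
The 2 values of 281 occupy positions 4–5 → average rank (4+5)/2 = 4.5.
Hana has value 613 MPa → rank 1.5.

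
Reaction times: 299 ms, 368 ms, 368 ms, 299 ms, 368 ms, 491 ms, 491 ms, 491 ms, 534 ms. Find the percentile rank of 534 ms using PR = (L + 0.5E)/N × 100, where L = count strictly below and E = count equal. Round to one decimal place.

94.4

N = 9.
Strictly below 534: 8. Equal to 534: 1.
PR = (8 + 0.5·1)/9 × 100 = 94.4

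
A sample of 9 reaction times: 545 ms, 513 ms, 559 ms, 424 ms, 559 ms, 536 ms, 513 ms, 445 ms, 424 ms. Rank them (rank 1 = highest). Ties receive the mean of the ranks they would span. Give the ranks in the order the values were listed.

3, 5.5, 1.5, 8.5, 1.5, 4, 5.5, 7, 8.5

Sorted (descending): 559, 559, 545, 536, 513, 513, 445, 424, 424
The 2 values of 559 occupy positions 1–2 → average rank (1+2)/2 = 1.5.
The 2 values of 513 occupy positions 5–6 → average rank (5+6)/2 = 5.5.
The 2 values of 424 occupy positions 8–9 → average rank (8+9)/2 = 8.5.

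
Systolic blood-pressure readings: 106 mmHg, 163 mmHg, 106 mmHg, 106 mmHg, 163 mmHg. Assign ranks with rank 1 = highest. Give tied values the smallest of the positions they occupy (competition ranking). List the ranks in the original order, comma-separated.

Sorted (descending): 163, 163, 106, 106, 106
The 2 values of 163 occupy positions 1–2 → each gets rank 1.
The 3 values of 106 occupy positions 3–5 → each gets rank 3.

3, 1, 3, 3, 1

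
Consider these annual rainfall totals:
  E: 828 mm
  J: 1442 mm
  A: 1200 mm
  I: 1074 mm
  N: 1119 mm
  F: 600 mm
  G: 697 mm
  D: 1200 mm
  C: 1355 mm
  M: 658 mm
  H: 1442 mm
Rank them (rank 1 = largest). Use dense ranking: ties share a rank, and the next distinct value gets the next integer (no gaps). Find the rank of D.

Sorted (descending): 1442, 1442, 1355, 1200, 1200, 1119, 1074, 828, 697, 658, 600
The 2 values of 1442 share dense rank 1.
The 2 values of 1200 share dense rank 3.
Remaining distinct values take the next consecutive integers.
D has value 1200 mm → rank 3.

3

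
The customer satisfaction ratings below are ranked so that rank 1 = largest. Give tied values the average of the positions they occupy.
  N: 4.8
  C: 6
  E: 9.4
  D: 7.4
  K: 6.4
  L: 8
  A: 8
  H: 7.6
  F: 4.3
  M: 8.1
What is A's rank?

3.5

Sorted (descending): 9.4, 8.1, 8, 8, 7.6, 7.4, 6.4, 6, 4.8, 4.3
The 2 values of 8 occupy positions 3–4 → average rank (3+4)/2 = 3.5.
A has value 8 → rank 3.5.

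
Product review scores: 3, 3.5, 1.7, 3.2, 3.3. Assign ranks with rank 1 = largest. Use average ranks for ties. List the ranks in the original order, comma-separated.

4, 1, 5, 3, 2

Sorted (descending): 3.5, 3.3, 3.2, 3, 1.7
No ties — each value takes its position as its rank.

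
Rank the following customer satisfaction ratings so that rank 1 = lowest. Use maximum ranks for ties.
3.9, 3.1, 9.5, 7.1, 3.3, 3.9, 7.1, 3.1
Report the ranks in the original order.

5, 2, 8, 7, 3, 5, 7, 2

Sorted (ascending): 3.1, 3.1, 3.3, 3.9, 3.9, 7.1, 7.1, 9.5
The 2 values of 3.1 occupy positions 1–2 → each gets rank 2.
The 2 values of 3.9 occupy positions 4–5 → each gets rank 5.
The 2 values of 7.1 occupy positions 6–7 → each gets rank 7.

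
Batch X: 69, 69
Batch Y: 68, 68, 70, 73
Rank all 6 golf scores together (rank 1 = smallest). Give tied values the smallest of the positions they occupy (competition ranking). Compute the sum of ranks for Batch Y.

13

Sorted (ascending): 68, 68, 69, 69, 70, 73
The 2 values of 68 occupy positions 1–2 → each gets rank 1.
The 2 values of 69 occupy positions 3–4 → each gets rank 3.
Batch Y values → pooled ranks: 68→1, 68→1, 70→5, 73→6
Rank sum = 1 + 1 + 5 + 6 = 13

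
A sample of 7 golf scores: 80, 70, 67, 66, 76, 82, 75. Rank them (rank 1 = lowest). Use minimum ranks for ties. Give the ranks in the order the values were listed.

6, 3, 2, 1, 5, 7, 4

Sorted (ascending): 66, 67, 70, 75, 76, 80, 82
No ties — each value takes its position as its rank.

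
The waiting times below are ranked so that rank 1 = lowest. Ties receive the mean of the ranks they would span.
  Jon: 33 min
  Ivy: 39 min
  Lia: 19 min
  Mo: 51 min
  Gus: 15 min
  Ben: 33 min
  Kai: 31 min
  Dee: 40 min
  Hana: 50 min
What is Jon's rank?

Sorted (ascending): 15, 19, 31, 33, 33, 39, 40, 50, 51
The 2 values of 33 occupy positions 4–5 → average rank (4+5)/2 = 4.5.
Jon has value 33 min → rank 4.5.

4.5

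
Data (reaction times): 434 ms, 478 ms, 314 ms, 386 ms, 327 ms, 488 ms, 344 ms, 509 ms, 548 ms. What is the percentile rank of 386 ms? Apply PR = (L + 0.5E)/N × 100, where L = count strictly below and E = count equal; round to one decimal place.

N = 9.
Strictly below 386: 3. Equal to 386: 1.
PR = (3 + 0.5·1)/9 × 100 = 38.9

38.9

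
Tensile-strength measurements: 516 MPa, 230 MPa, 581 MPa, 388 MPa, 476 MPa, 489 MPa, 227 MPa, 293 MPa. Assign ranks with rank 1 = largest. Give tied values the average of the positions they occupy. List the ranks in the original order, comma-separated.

Sorted (descending): 581, 516, 489, 476, 388, 293, 230, 227
No ties — each value takes its position as its rank.

2, 7, 1, 5, 4, 3, 8, 6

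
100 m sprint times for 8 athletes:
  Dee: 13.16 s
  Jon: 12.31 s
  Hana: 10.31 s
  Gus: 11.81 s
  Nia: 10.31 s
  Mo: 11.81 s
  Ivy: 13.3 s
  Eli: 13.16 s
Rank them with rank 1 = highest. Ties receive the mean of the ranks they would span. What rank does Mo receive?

Sorted (descending): 13.3, 13.16, 13.16, 12.31, 11.81, 11.81, 10.31, 10.31
The 2 values of 13.16 occupy positions 2–3 → average rank (2+3)/2 = 2.5.
The 2 values of 11.81 occupy positions 5–6 → average rank (5+6)/2 = 5.5.
The 2 values of 10.31 occupy positions 7–8 → average rank (7+8)/2 = 7.5.
Mo has value 11.81 s → rank 5.5.

5.5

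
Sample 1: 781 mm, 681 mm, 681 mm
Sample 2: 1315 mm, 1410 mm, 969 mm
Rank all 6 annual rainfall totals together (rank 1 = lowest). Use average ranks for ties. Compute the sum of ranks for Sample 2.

15

Sorted (ascending): 681, 681, 781, 969, 1315, 1410
The 2 values of 681 occupy positions 1–2 → average rank (1+2)/2 = 1.5.
Sample 2 values → pooled ranks: 1315→5, 1410→6, 969→4
Rank sum = 5 + 6 + 4 = 15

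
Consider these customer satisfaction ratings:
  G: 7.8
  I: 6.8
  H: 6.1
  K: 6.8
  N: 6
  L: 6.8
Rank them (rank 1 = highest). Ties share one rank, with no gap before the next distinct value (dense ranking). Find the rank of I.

2

Sorted (descending): 7.8, 6.8, 6.8, 6.8, 6.1, 6
The 3 values of 6.8 share dense rank 2.
Remaining distinct values take the next consecutive integers.
I has value 6.8 → rank 2.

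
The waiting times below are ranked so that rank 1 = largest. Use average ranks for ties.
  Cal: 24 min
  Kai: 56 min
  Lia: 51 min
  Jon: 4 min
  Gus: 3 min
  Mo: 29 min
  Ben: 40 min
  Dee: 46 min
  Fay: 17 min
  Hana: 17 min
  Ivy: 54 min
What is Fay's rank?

Sorted (descending): 56, 54, 51, 46, 40, 29, 24, 17, 17, 4, 3
The 2 values of 17 occupy positions 8–9 → average rank (8+9)/2 = 8.5.
Fay has value 17 min → rank 8.5.

8.5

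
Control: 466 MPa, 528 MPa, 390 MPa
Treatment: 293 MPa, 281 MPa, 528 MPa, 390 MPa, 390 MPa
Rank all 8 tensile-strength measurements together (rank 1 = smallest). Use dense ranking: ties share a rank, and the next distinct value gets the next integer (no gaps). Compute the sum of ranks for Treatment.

Sorted (ascending): 281, 293, 390, 390, 390, 466, 528, 528
The 3 values of 390 share dense rank 3.
The 2 values of 528 share dense rank 5.
Remaining distinct values take the next consecutive integers.
Treatment values → pooled ranks: 293→2, 281→1, 528→5, 390→3, 390→3
Rank sum = 2 + 1 + 5 + 3 + 3 = 14

14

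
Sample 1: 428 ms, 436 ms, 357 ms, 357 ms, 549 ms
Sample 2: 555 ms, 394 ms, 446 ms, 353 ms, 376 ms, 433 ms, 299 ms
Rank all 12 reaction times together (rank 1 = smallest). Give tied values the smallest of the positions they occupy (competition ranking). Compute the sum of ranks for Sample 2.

44

Sorted (ascending): 299, 353, 357, 357, 376, 394, 428, 433, 436, 446, 549, 555
The 2 values of 357 occupy positions 3–4 → each gets rank 3.
Sample 2 values → pooled ranks: 555→12, 394→6, 446→10, 353→2, 376→5, 433→8, 299→1
Rank sum = 12 + 6 + 10 + 2 + 5 + 8 + 1 = 44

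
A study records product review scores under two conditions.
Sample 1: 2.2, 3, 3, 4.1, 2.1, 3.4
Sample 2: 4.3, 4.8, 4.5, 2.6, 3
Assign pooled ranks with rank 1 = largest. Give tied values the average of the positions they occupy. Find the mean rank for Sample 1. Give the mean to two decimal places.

7.33

Sorted (descending): 4.8, 4.5, 4.3, 4.1, 3.4, 3, 3, 3, 2.6, 2.2, 2.1
The 3 values of 3 occupy positions 6–8 → average rank 7.
Sample 1 values → pooled ranks: 2.2→10, 3→7, 3→7, 4.1→4, 2.1→11, 3.4→5
Mean rank = (10 + 7 + 7 + 4 + 11 + 5) / 6 = 7.33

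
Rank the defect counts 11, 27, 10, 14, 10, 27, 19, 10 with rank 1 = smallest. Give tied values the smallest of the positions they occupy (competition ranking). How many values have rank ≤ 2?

3

Sorted (ascending): 10, 10, 10, 11, 14, 19, 27, 27
The 3 values of 10 occupy positions 1–3 → each gets rank 1.
The 2 values of 27 occupy positions 7–8 → each gets rank 7.
Ranks ≤ 2: {1, 1, 1} → 3 values.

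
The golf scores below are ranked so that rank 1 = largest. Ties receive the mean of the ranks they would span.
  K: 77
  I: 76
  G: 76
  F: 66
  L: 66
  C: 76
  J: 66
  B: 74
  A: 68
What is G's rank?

3

Sorted (descending): 77, 76, 76, 76, 74, 68, 66, 66, 66
The 3 values of 76 occupy positions 2–4 → average rank 3.
The 3 values of 66 occupy positions 7–9 → average rank 8.
G has value 76 → rank 3.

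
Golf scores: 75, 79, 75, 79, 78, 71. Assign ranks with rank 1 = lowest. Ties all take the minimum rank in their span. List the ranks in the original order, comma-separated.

Sorted (ascending): 71, 75, 75, 78, 79, 79
The 2 values of 75 occupy positions 2–3 → each gets rank 2.
The 2 values of 79 occupy positions 5–6 → each gets rank 5.

2, 5, 2, 5, 4, 1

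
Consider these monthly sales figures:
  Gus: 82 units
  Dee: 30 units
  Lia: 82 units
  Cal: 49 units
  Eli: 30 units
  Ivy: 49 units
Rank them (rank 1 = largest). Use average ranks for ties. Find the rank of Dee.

5.5

Sorted (descending): 82, 82, 49, 49, 30, 30
The 2 values of 82 occupy positions 1–2 → average rank (1+2)/2 = 1.5.
The 2 values of 49 occupy positions 3–4 → average rank (3+4)/2 = 3.5.
The 2 values of 30 occupy positions 5–6 → average rank (5+6)/2 = 5.5.
Dee has value 30 units → rank 5.5.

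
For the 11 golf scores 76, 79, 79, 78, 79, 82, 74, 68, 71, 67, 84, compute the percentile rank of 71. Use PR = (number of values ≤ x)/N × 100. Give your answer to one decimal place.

N = 11.
Strictly below 71: 2. Equal to 71: 1.
PR = 3/11 × 100 = 27.3

27.3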